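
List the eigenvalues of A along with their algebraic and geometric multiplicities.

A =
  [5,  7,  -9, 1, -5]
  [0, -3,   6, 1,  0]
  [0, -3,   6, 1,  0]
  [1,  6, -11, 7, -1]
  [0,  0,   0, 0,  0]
λ = 0: alg = 2, geom = 2; λ = 5: alg = 3, geom = 1

Step 1 — factor the characteristic polynomial to read off the algebraic multiplicities:
  χ_A(x) = x^2*(x - 5)^3

Step 2 — compute geometric multiplicities via the rank-nullity identity g(λ) = n − rank(A − λI):
  rank(A − (0)·I) = 3, so dim ker(A − (0)·I) = n − 3 = 2
  rank(A − (5)·I) = 4, so dim ker(A − (5)·I) = n − 4 = 1

Summary:
  λ = 0: algebraic multiplicity = 2, geometric multiplicity = 2
  λ = 5: algebraic multiplicity = 3, geometric multiplicity = 1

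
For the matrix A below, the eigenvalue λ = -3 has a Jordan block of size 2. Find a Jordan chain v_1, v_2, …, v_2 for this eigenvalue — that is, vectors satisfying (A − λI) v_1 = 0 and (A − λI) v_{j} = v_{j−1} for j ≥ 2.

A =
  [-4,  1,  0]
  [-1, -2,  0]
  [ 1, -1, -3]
A Jordan chain for λ = -3 of length 2:
v_1 = (-1, -1, 1)ᵀ
v_2 = (1, 0, 0)ᵀ

Let N = A − (-3)·I. We want v_2 with N^2 v_2 = 0 but N^1 v_2 ≠ 0; then v_{j-1} := N · v_j for j = 2, …, 2.

Pick v_2 = (1, 0, 0)ᵀ.
Then v_1 = N · v_2 = (-1, -1, 1)ᵀ.

Sanity check: (A − (-3)·I) v_1 = (0, 0, 0)ᵀ = 0. ✓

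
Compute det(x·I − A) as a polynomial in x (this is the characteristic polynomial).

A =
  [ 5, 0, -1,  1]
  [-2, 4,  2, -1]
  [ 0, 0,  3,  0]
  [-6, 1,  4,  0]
x^4 - 12*x^3 + 54*x^2 - 108*x + 81

Expanding det(x·I − A) (e.g. by cofactor expansion or by noting that A is similar to its Jordan form J, which has the same characteristic polynomial as A) gives
  χ_A(x) = x^4 - 12*x^3 + 54*x^2 - 108*x + 81
which factors as (x - 3)^4. The eigenvalues (with algebraic multiplicities) are λ = 3 with multiplicity 4.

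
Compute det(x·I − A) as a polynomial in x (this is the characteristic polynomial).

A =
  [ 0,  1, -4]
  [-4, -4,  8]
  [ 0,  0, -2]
x^3 + 6*x^2 + 12*x + 8

Expanding det(x·I − A) (e.g. by cofactor expansion or by noting that A is similar to its Jordan form J, which has the same characteristic polynomial as A) gives
  χ_A(x) = x^3 + 6*x^2 + 12*x + 8
which factors as (x + 2)^3. The eigenvalues (with algebraic multiplicities) are λ = -2 with multiplicity 3.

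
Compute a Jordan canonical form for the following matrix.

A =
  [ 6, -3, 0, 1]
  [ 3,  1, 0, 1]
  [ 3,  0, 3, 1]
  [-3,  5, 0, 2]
J_3(3) ⊕ J_1(3)

The characteristic polynomial is
  det(x·I − A) = x^4 - 12*x^3 + 54*x^2 - 108*x + 81 = (x - 3)^4

Eigenvalues and multiplicities (the geometric multiplicity of λ is n − rank(A − λI), which equals the number of Jordan blocks for λ):
  λ = 3: algebraic multiplicity = 4, geometric multiplicity = 2

Determining the block sizes for each eigenvalue:
  λ = 3: with am = 4 and gm = 2, the partition is not yet determined (e.g. several partitions of 4 into 2 parts exist). Let N = A − (3)·I. Computing rank(N^1) = 2, rank(N^2) = 1, rank(N^3) = 0; the number of blocks of size ≥ j is rank(N^{j−1}) − rank(N^j), giving [2, 1, 1]. So we have 1 block(s) of size 3, 1 block(s) of size 1 → block sizes [3, 1]

Assembling the blocks gives a Jordan form
J =
  [3, 1, 0, 0]
  [0, 3, 1, 0]
  [0, 0, 3, 0]
  [0, 0, 0, 3]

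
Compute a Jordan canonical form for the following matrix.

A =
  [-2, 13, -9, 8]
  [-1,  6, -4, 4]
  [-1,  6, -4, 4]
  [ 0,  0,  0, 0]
J_3(0) ⊕ J_1(0)

The characteristic polynomial is
  det(x·I − A) = x^4

Eigenvalues and multiplicities (the geometric multiplicity of λ is n − rank(A − λI), which equals the number of Jordan blocks for λ):
  λ = 0: algebraic multiplicity = 4, geometric multiplicity = 2

Determining the block sizes for each eigenvalue:
  λ = 0: with am = 4 and gm = 2, the partition is not yet determined (e.g. several partitions of 4 into 2 parts exist). Let N = A − (0)·I. Computing rank(N^1) = 2, rank(N^2) = 1, rank(N^3) = 0; the number of blocks of size ≥ j is rank(N^{j−1}) − rank(N^j), giving [2, 1, 1]. So we have 1 block(s) of size 3, 1 block(s) of size 1 → block sizes [3, 1]

Assembling the blocks gives a Jordan form
J =
  [0, 1, 0, 0]
  [0, 0, 1, 0]
  [0, 0, 0, 0]
  [0, 0, 0, 0]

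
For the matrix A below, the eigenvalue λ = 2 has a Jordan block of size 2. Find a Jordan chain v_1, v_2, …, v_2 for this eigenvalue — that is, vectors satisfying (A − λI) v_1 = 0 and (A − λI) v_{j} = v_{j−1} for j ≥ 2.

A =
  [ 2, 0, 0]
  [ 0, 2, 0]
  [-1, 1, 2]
A Jordan chain for λ = 2 of length 2:
v_1 = (0, 0, -1)ᵀ
v_2 = (1, 0, 0)ᵀ

Let N = A − (2)·I. We want v_2 with N^2 v_2 = 0 but N^1 v_2 ≠ 0; then v_{j-1} := N · v_j for j = 2, …, 2.

Pick v_2 = (1, 0, 0)ᵀ.
Then v_1 = N · v_2 = (0, 0, -1)ᵀ.

Sanity check: (A − (2)·I) v_1 = (0, 0, 0)ᵀ = 0. ✓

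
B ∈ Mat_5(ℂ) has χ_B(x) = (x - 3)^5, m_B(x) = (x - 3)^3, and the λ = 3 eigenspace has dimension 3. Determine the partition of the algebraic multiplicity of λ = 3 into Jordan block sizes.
Block sizes for λ = 3: [3, 1, 1]

Step 1 — from the characteristic polynomial, algebraic multiplicity of λ = 3 is 5. From dim ker(B − (3)·I) = 3, there are exactly 3 Jordan blocks for λ = 3.
Step 2 — from the minimal polynomial, the factor (x − 3)^3 tells us the largest block for λ = 3 has size 3.
Step 3 — with total size 5, 3 blocks, and largest block 3, the block sizes (in nonincreasing order) are [3, 1, 1].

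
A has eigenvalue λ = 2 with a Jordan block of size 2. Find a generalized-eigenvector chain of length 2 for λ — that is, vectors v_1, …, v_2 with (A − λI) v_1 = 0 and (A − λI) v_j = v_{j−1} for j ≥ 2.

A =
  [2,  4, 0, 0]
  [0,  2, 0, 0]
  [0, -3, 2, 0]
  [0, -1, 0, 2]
A Jordan chain for λ = 2 of length 2:
v_1 = (4, 0, -3, -1)ᵀ
v_2 = (0, 1, 0, 0)ᵀ

Let N = A − (2)·I. We want v_2 with N^2 v_2 = 0 but N^1 v_2 ≠ 0; then v_{j-1} := N · v_j for j = 2, …, 2.

Pick v_2 = (0, 1, 0, 0)ᵀ.
Then v_1 = N · v_2 = (4, 0, -3, -1)ᵀ.

Sanity check: (A − (2)·I) v_1 = (0, 0, 0, 0)ᵀ = 0. ✓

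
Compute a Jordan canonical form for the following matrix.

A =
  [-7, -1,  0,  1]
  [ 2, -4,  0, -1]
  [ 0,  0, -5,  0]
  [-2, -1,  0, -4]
J_2(-5) ⊕ J_1(-5) ⊕ J_1(-5)

The characteristic polynomial is
  det(x·I − A) = x^4 + 20*x^3 + 150*x^2 + 500*x + 625 = (x + 5)^4

Eigenvalues and multiplicities (the geometric multiplicity of λ is n − rank(A − λI), which equals the number of Jordan blocks for λ):
  λ = -5: algebraic multiplicity = 4, geometric multiplicity = 3

Determining the block sizes for each eigenvalue:
  λ = -5: 3 blocks summing to 4 forces exactly one block of size 2 and the rest size 1 → block sizes [2, 1, 1]

Assembling the blocks gives a Jordan form
J =
  [-5,  1,  0,  0]
  [ 0, -5,  0,  0]
  [ 0,  0, -5,  0]
  [ 0,  0,  0, -5]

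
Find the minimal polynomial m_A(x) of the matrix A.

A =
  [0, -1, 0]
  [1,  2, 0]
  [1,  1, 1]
x^2 - 2*x + 1

The characteristic polynomial is χ_A(x) = (x - 1)^3, so the eigenvalues are known. The minimal polynomial is
  m_A(x) = Π_λ (x − λ)^{k_λ}
where k_λ is the size of the *largest* Jordan block for λ (equivalently, the smallest k with (A − λI)^k v = 0 for every generalised eigenvector v of λ).

  λ = 1: largest Jordan block has size 2, contributing (x − 1)^2

So m_A(x) = (x - 1)^2 = x^2 - 2*x + 1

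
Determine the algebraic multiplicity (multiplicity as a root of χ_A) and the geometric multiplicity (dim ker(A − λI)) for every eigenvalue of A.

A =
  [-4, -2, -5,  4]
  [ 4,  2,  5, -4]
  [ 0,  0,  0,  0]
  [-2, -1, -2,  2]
λ = 0: alg = 4, geom = 2

Step 1 — factor the characteristic polynomial to read off the algebraic multiplicities:
  χ_A(x) = x^4

Step 2 — compute geometric multiplicities via the rank-nullity identity g(λ) = n − rank(A − λI):
  rank(A − (0)·I) = 2, so dim ker(A − (0)·I) = n − 2 = 2

Summary:
  λ = 0: algebraic multiplicity = 4, geometric multiplicity = 2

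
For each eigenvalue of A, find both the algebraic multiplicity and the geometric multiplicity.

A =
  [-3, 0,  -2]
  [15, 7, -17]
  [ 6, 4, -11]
λ = -3: alg = 2, geom = 1; λ = -1: alg = 1, geom = 1

Step 1 — factor the characteristic polynomial to read off the algebraic multiplicities:
  χ_A(x) = (x + 1)*(x + 3)^2

Step 2 — compute geometric multiplicities via the rank-nullity identity g(λ) = n − rank(A − λI):
  rank(A − (-3)·I) = 2, so dim ker(A − (-3)·I) = n − 2 = 1
  rank(A − (-1)·I) = 2, so dim ker(A − (-1)·I) = n − 2 = 1

Summary:
  λ = -3: algebraic multiplicity = 2, geometric multiplicity = 1
  λ = -1: algebraic multiplicity = 1, geometric multiplicity = 1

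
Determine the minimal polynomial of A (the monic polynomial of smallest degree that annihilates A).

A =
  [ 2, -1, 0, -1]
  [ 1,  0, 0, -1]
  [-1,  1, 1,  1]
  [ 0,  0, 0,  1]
x^2 - 2*x + 1

The characteristic polynomial is χ_A(x) = (x - 1)^4, so the eigenvalues are known. The minimal polynomial is
  m_A(x) = Π_λ (x − λ)^{k_λ}
where k_λ is the size of the *largest* Jordan block for λ (equivalently, the smallest k with (A − λI)^k v = 0 for every generalised eigenvector v of λ).

  λ = 1: largest Jordan block has size 2, contributing (x − 1)^2

So m_A(x) = (x - 1)^2 = x^2 - 2*x + 1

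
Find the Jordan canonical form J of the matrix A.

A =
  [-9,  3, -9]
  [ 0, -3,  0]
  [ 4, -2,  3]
J_2(-3) ⊕ J_1(-3)

The characteristic polynomial is
  det(x·I − A) = x^3 + 9*x^2 + 27*x + 27 = (x + 3)^3

Eigenvalues and multiplicities (the geometric multiplicity of λ is n − rank(A − λI), which equals the number of Jordan blocks for λ):
  λ = -3: algebraic multiplicity = 3, geometric multiplicity = 2

Determining the block sizes for each eigenvalue:
  λ = -3: 2 blocks summing to 3 forces exactly one block of size 2 and the rest size 1 → block sizes [2, 1]

Assembling the blocks gives a Jordan form
J =
  [-3,  1,  0]
  [ 0, -3,  0]
  [ 0,  0, -3]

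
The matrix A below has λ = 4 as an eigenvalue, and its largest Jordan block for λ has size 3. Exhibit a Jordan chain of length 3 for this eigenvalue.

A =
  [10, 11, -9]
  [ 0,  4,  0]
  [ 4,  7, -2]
A Jordan chain for λ = 4 of length 3:
v_1 = (3, 0, 2)ᵀ
v_2 = (11, 0, 7)ᵀ
v_3 = (0, 1, 0)ᵀ

Let N = A − (4)·I. We want v_3 with N^3 v_3 = 0 but N^2 v_3 ≠ 0; then v_{j-1} := N · v_j for j = 3, …, 2.

Pick v_3 = (0, 1, 0)ᵀ.
Then v_2 = N · v_3 = (11, 0, 7)ᵀ.
Then v_1 = N · v_2 = (3, 0, 2)ᵀ.

Sanity check: (A − (4)·I) v_1 = (0, 0, 0)ᵀ = 0. ✓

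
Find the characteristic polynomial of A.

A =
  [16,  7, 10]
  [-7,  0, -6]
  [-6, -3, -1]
x^3 - 15*x^2 + 75*x - 125

Expanding det(x·I − A) (e.g. by cofactor expansion or by noting that A is similar to its Jordan form J, which has the same characteristic polynomial as A) gives
  χ_A(x) = x^3 - 15*x^2 + 75*x - 125
which factors as (x - 5)^3. The eigenvalues (with algebraic multiplicities) are λ = 5 with multiplicity 3.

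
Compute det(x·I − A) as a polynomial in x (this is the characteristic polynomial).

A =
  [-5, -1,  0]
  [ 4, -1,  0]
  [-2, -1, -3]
x^3 + 9*x^2 + 27*x + 27

Expanding det(x·I − A) (e.g. by cofactor expansion or by noting that A is similar to its Jordan form J, which has the same characteristic polynomial as A) gives
  χ_A(x) = x^3 + 9*x^2 + 27*x + 27
which factors as (x + 3)^3. The eigenvalues (with algebraic multiplicities) are λ = -3 with multiplicity 3.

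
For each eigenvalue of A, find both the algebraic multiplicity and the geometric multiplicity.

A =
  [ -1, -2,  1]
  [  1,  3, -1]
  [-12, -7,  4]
λ = 2: alg = 3, geom = 1

Step 1 — factor the characteristic polynomial to read off the algebraic multiplicities:
  χ_A(x) = (x - 2)^3

Step 2 — compute geometric multiplicities via the rank-nullity identity g(λ) = n − rank(A − λI):
  rank(A − (2)·I) = 2, so dim ker(A − (2)·I) = n − 2 = 1

Summary:
  λ = 2: algebraic multiplicity = 3, geometric multiplicity = 1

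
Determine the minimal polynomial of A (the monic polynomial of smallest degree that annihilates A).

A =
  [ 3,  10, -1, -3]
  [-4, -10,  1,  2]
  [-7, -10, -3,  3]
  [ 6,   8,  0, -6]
x^3 + 12*x^2 + 48*x + 64

The characteristic polynomial is χ_A(x) = (x + 4)^4, so the eigenvalues are known. The minimal polynomial is
  m_A(x) = Π_λ (x − λ)^{k_λ}
where k_λ is the size of the *largest* Jordan block for λ (equivalently, the smallest k with (A − λI)^k v = 0 for every generalised eigenvector v of λ).

  λ = -4: largest Jordan block has size 3, contributing (x + 4)^3

So m_A(x) = (x + 4)^3 = x^3 + 12*x^2 + 48*x + 64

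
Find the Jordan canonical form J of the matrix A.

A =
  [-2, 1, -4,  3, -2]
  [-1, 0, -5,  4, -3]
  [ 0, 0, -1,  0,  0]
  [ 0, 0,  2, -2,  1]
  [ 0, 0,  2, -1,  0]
J_3(-1) ⊕ J_2(-1)

The characteristic polynomial is
  det(x·I − A) = x^5 + 5*x^4 + 10*x^3 + 10*x^2 + 5*x + 1 = (x + 1)^5

Eigenvalues and multiplicities (the geometric multiplicity of λ is n − rank(A − λI), which equals the number of Jordan blocks for λ):
  λ = -1: algebraic multiplicity = 5, geometric multiplicity = 2

Determining the block sizes for each eigenvalue:
  λ = -1: with am = 5 and gm = 2, the partition is not yet determined (e.g. several partitions of 5 into 2 parts exist). Let N = A − (-1)·I. Computing rank(N^1) = 3, rank(N^2) = 1, rank(N^3) = 0; the number of blocks of size ≥ j is rank(N^{j−1}) − rank(N^j), giving [2, 2, 1]. So we have 1 block(s) of size 3, 1 block(s) of size 2 → block sizes [3, 2]

Assembling the blocks gives a Jordan form
J =
  [-1,  1,  0,  0,  0]
  [ 0, -1,  1,  0,  0]
  [ 0,  0, -1,  0,  0]
  [ 0,  0,  0, -1,  1]
  [ 0,  0,  0,  0, -1]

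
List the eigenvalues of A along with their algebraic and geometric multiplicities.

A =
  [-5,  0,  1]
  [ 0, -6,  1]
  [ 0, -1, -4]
λ = -5: alg = 3, geom = 1

Step 1 — factor the characteristic polynomial to read off the algebraic multiplicities:
  χ_A(x) = (x + 5)^3

Step 2 — compute geometric multiplicities via the rank-nullity identity g(λ) = n − rank(A − λI):
  rank(A − (-5)·I) = 2, so dim ker(A − (-5)·I) = n − 2 = 1

Summary:
  λ = -5: algebraic multiplicity = 3, geometric multiplicity = 1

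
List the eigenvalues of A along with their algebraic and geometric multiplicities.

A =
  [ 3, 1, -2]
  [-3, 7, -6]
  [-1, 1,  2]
λ = 4: alg = 3, geom = 2

Step 1 — factor the characteristic polynomial to read off the algebraic multiplicities:
  χ_A(x) = (x - 4)^3

Step 2 — compute geometric multiplicities via the rank-nullity identity g(λ) = n − rank(A − λI):
  rank(A − (4)·I) = 1, so dim ker(A − (4)·I) = n − 1 = 2

Summary:
  λ = 4: algebraic multiplicity = 3, geometric multiplicity = 2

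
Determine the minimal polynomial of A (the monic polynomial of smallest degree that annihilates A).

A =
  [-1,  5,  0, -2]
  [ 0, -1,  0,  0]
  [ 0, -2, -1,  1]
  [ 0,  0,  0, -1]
x^2 + 2*x + 1

The characteristic polynomial is χ_A(x) = (x + 1)^4, so the eigenvalues are known. The minimal polynomial is
  m_A(x) = Π_λ (x − λ)^{k_λ}
where k_λ is the size of the *largest* Jordan block for λ (equivalently, the smallest k with (A − λI)^k v = 0 for every generalised eigenvector v of λ).

  λ = -1: largest Jordan block has size 2, contributing (x + 1)^2

So m_A(x) = (x + 1)^2 = x^2 + 2*x + 1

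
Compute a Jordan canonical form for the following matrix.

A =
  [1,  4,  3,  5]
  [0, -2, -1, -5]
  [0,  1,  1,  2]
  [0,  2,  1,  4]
J_3(1) ⊕ J_1(1)

The characteristic polynomial is
  det(x·I − A) = x^4 - 4*x^3 + 6*x^2 - 4*x + 1 = (x - 1)^4

Eigenvalues and multiplicities (the geometric multiplicity of λ is n − rank(A − λI), which equals the number of Jordan blocks for λ):
  λ = 1: algebraic multiplicity = 4, geometric multiplicity = 2

Determining the block sizes for each eigenvalue:
  λ = 1: with am = 4 and gm = 2, the partition is not yet determined (e.g. several partitions of 4 into 2 parts exist). Let N = A − (1)·I. Computing rank(N^1) = 2, rank(N^2) = 1, rank(N^3) = 0; the number of blocks of size ≥ j is rank(N^{j−1}) − rank(N^j), giving [2, 1, 1]. So we have 1 block(s) of size 3, 1 block(s) of size 1 → block sizes [3, 1]

Assembling the blocks gives a Jordan form
J =
  [1, 1, 0, 0]
  [0, 1, 1, 0]
  [0, 0, 1, 0]
  [0, 0, 0, 1]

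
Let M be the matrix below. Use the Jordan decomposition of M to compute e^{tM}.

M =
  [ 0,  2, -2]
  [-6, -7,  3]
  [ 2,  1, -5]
e^{tM} =
  [4*t*exp(-4*t) + exp(-4*t), 2*t*exp(-4*t), -2*t*exp(-4*t)]
  [-6*t*exp(-4*t), -3*t*exp(-4*t) + exp(-4*t), 3*t*exp(-4*t)]
  [2*t*exp(-4*t), t*exp(-4*t), -t*exp(-4*t) + exp(-4*t)]

Strategy: write M = P · J · P⁻¹ where J is a Jordan canonical form, so e^{tM} = P · e^{tJ} · P⁻¹, and e^{tJ} can be computed block-by-block.

M has Jordan form
J =
  [-4,  1,  0]
  [ 0, -4,  0]
  [ 0,  0, -4]
(up to reordering of blocks).

Per-block formulas:
  For a 1×1 block at λ = -4: exp(t · [-4]) = [e^(-4t)].
  For a 2×2 Jordan block J_2(-4): exp(t · J_2(-4)) = e^(-4t)·(I + t·N), where N is the 2×2 nilpotent shift.

After assembling e^{tJ} and conjugating by P, we get:

e^{tM} =
  [4*t*exp(-4*t) + exp(-4*t), 2*t*exp(-4*t), -2*t*exp(-4*t)]
  [-6*t*exp(-4*t), -3*t*exp(-4*t) + exp(-4*t), 3*t*exp(-4*t)]
  [2*t*exp(-4*t), t*exp(-4*t), -t*exp(-4*t) + exp(-4*t)]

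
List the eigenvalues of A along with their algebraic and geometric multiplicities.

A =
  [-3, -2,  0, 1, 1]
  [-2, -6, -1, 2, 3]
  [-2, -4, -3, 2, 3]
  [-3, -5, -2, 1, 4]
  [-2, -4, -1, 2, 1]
λ = -2: alg = 5, geom = 2

Step 1 — factor the characteristic polynomial to read off the algebraic multiplicities:
  χ_A(x) = (x + 2)^5

Step 2 — compute geometric multiplicities via the rank-nullity identity g(λ) = n − rank(A − λI):
  rank(A − (-2)·I) = 3, so dim ker(A − (-2)·I) = n − 3 = 2

Summary:
  λ = -2: algebraic multiplicity = 5, geometric multiplicity = 2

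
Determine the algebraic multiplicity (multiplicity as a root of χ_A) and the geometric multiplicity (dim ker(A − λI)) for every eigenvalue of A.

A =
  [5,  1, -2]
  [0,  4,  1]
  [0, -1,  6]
λ = 5: alg = 3, geom = 1

Step 1 — factor the characteristic polynomial to read off the algebraic multiplicities:
  χ_A(x) = (x - 5)^3

Step 2 — compute geometric multiplicities via the rank-nullity identity g(λ) = n − rank(A − λI):
  rank(A − (5)·I) = 2, so dim ker(A − (5)·I) = n − 2 = 1

Summary:
  λ = 5: algebraic multiplicity = 3, geometric multiplicity = 1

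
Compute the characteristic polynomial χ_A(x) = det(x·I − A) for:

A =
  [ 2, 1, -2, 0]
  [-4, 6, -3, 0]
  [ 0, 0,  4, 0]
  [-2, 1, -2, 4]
x^4 - 16*x^3 + 96*x^2 - 256*x + 256

Expanding det(x·I − A) (e.g. by cofactor expansion or by noting that A is similar to its Jordan form J, which has the same characteristic polynomial as A) gives
  χ_A(x) = x^4 - 16*x^3 + 96*x^2 - 256*x + 256
which factors as (x - 4)^4. The eigenvalues (with algebraic multiplicities) are λ = 4 with multiplicity 4.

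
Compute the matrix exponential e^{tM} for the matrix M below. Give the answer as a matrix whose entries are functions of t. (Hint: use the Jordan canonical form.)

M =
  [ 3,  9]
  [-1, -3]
e^{tM} =
  [3*t + 1, 9*t]
  [-t, 1 - 3*t]

Strategy: write M = P · J · P⁻¹ where J is a Jordan canonical form, so e^{tM} = P · e^{tJ} · P⁻¹, and e^{tJ} can be computed block-by-block.

M has Jordan form
J =
  [0, 1]
  [0, 0]
(up to reordering of blocks).

Per-block formulas:
  For a 2×2 Jordan block J_2(0): exp(t · J_2(0)) = e^(0t)·(I + t·N), where N is the 2×2 nilpotent shift.

After assembling e^{tJ} and conjugating by P, we get:

e^{tM} =
  [3*t + 1, 9*t]
  [-t, 1 - 3*t]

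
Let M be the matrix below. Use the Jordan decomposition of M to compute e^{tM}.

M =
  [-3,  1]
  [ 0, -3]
e^{tM} =
  [exp(-3*t), t*exp(-3*t)]
  [0, exp(-3*t)]

Strategy: write M = P · J · P⁻¹ where J is a Jordan canonical form, so e^{tM} = P · e^{tJ} · P⁻¹, and e^{tJ} can be computed block-by-block.

M has Jordan form
J =
  [-3,  1]
  [ 0, -3]
(up to reordering of blocks).

Per-block formulas:
  For a 2×2 Jordan block J_2(-3): exp(t · J_2(-3)) = e^(-3t)·(I + t·N), where N is the 2×2 nilpotent shift.

After assembling e^{tJ} and conjugating by P, we get:

e^{tM} =
  [exp(-3*t), t*exp(-3*t)]
  [0, exp(-3*t)]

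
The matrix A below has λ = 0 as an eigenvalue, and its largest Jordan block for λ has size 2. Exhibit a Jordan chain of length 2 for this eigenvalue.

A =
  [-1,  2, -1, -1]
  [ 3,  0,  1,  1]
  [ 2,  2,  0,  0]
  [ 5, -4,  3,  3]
A Jordan chain for λ = 0 of length 2:
v_1 = (-3, 3, 0, 9)ᵀ
v_2 = (1, -1, 0, 0)ᵀ

Let N = A − (0)·I. We want v_2 with N^2 v_2 = 0 but N^1 v_2 ≠ 0; then v_{j-1} := N · v_j for j = 2, …, 2.

Pick v_2 = (1, -1, 0, 0)ᵀ.
Then v_1 = N · v_2 = (-3, 3, 0, 9)ᵀ.

Sanity check: (A − (0)·I) v_1 = (0, 0, 0, 0)ᵀ = 0. ✓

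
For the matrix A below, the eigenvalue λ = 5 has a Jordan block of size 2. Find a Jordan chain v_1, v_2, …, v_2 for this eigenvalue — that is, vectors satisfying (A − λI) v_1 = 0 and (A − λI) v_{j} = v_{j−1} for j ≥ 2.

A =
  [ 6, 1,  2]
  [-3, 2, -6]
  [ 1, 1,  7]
A Jordan chain for λ = 5 of length 2:
v_1 = (1, -3, 1)ᵀ
v_2 = (1, 0, 0)ᵀ

Let N = A − (5)·I. We want v_2 with N^2 v_2 = 0 but N^1 v_2 ≠ 0; then v_{j-1} := N · v_j for j = 2, …, 2.

Pick v_2 = (1, 0, 0)ᵀ.
Then v_1 = N · v_2 = (1, -3, 1)ᵀ.

Sanity check: (A − (5)·I) v_1 = (0, 0, 0)ᵀ = 0. ✓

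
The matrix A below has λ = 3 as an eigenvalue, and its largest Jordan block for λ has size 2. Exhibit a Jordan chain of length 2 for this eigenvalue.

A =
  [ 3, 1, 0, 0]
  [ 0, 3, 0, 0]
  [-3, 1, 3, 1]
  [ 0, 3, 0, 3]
A Jordan chain for λ = 3 of length 2:
v_1 = (0, 0, -3, 0)ᵀ
v_2 = (1, 0, 0, 0)ᵀ

Let N = A − (3)·I. We want v_2 with N^2 v_2 = 0 but N^1 v_2 ≠ 0; then v_{j-1} := N · v_j for j = 2, …, 2.

Pick v_2 = (1, 0, 0, 0)ᵀ.
Then v_1 = N · v_2 = (0, 0, -3, 0)ᵀ.

Sanity check: (A − (3)·I) v_1 = (0, 0, 0, 0)ᵀ = 0. ✓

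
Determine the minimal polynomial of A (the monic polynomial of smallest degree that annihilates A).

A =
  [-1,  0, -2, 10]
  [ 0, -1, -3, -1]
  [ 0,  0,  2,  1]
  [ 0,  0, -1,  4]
x^3 - 5*x^2 + 3*x + 9

The characteristic polynomial is χ_A(x) = (x - 3)^2*(x + 1)^2, so the eigenvalues are known. The minimal polynomial is
  m_A(x) = Π_λ (x − λ)^{k_λ}
where k_λ is the size of the *largest* Jordan block for λ (equivalently, the smallest k with (A − λI)^k v = 0 for every generalised eigenvector v of λ).

  λ = -1: largest Jordan block has size 1, contributing (x + 1)
  λ = 3: largest Jordan block has size 2, contributing (x − 3)^2

So m_A(x) = (x - 3)^2*(x + 1) = x^3 - 5*x^2 + 3*x + 9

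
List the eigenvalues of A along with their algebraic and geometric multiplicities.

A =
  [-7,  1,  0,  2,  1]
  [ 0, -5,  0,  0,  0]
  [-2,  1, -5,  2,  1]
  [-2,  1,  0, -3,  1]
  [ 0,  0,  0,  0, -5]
λ = -5: alg = 5, geom = 4

Step 1 — factor the characteristic polynomial to read off the algebraic multiplicities:
  χ_A(x) = (x + 5)^5

Step 2 — compute geometric multiplicities via the rank-nullity identity g(λ) = n − rank(A − λI):
  rank(A − (-5)·I) = 1, so dim ker(A − (-5)·I) = n − 1 = 4

Summary:
  λ = -5: algebraic multiplicity = 5, geometric multiplicity = 4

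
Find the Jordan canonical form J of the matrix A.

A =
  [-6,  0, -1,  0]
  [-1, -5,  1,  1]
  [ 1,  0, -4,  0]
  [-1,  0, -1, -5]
J_3(-5) ⊕ J_1(-5)

The characteristic polynomial is
  det(x·I − A) = x^4 + 20*x^3 + 150*x^2 + 500*x + 625 = (x + 5)^4

Eigenvalues and multiplicities (the geometric multiplicity of λ is n − rank(A − λI), which equals the number of Jordan blocks for λ):
  λ = -5: algebraic multiplicity = 4, geometric multiplicity = 2

Determining the block sizes for each eigenvalue:
  λ = -5: with am = 4 and gm = 2, the partition is not yet determined (e.g. several partitions of 4 into 2 parts exist). Let N = A − (-5)·I. Computing rank(N^1) = 2, rank(N^2) = 1, rank(N^3) = 0; the number of blocks of size ≥ j is rank(N^{j−1}) − rank(N^j), giving [2, 1, 1]. So we have 1 block(s) of size 3, 1 block(s) of size 1 → block sizes [3, 1]

Assembling the blocks gives a Jordan form
J =
  [-5,  1,  0,  0]
  [ 0, -5,  1,  0]
  [ 0,  0, -5,  0]
  [ 0,  0,  0, -5]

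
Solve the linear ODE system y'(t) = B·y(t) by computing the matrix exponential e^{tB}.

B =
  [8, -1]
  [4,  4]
e^{tB} =
  [2*t*exp(6*t) + exp(6*t), -t*exp(6*t)]
  [4*t*exp(6*t), -2*t*exp(6*t) + exp(6*t)]

Strategy: write B = P · J · P⁻¹ where J is a Jordan canonical form, so e^{tB} = P · e^{tJ} · P⁻¹, and e^{tJ} can be computed block-by-block.

B has Jordan form
J =
  [6, 1]
  [0, 6]
(up to reordering of blocks).

Per-block formulas:
  For a 2×2 Jordan block J_2(6): exp(t · J_2(6)) = e^(6t)·(I + t·N), where N is the 2×2 nilpotent shift.

After assembling e^{tJ} and conjugating by P, we get:

e^{tB} =
  [2*t*exp(6*t) + exp(6*t), -t*exp(6*t)]
  [4*t*exp(6*t), -2*t*exp(6*t) + exp(6*t)]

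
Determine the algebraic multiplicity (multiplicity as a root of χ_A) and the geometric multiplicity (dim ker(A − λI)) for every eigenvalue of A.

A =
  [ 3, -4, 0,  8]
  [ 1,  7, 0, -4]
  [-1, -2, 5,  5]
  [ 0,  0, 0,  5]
λ = 5: alg = 4, geom = 2

Step 1 — factor the characteristic polynomial to read off the algebraic multiplicities:
  χ_A(x) = (x - 5)^4

Step 2 — compute geometric multiplicities via the rank-nullity identity g(λ) = n − rank(A − λI):
  rank(A − (5)·I) = 2, so dim ker(A − (5)·I) = n − 2 = 2

Summary:
  λ = 5: algebraic multiplicity = 4, geometric multiplicity = 2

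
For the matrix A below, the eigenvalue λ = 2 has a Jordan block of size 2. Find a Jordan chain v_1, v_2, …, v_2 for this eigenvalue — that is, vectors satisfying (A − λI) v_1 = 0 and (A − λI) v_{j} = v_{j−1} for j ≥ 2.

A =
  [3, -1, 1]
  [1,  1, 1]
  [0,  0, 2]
A Jordan chain for λ = 2 of length 2:
v_1 = (1, 1, 0)ᵀ
v_2 = (1, 0, 0)ᵀ

Let N = A − (2)·I. We want v_2 with N^2 v_2 = 0 but N^1 v_2 ≠ 0; then v_{j-1} := N · v_j for j = 2, …, 2.

Pick v_2 = (1, 0, 0)ᵀ.
Then v_1 = N · v_2 = (1, 1, 0)ᵀ.

Sanity check: (A − (2)·I) v_1 = (0, 0, 0)ᵀ = 0. ✓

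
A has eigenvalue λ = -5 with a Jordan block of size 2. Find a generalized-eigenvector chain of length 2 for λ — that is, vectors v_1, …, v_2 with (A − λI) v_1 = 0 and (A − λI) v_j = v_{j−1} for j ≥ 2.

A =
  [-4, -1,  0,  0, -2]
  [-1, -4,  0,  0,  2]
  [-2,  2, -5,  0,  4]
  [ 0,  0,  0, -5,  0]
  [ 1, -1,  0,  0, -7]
A Jordan chain for λ = -5 of length 2:
v_1 = (1, -1, -2, 0, 1)ᵀ
v_2 = (1, 0, 0, 0, 0)ᵀ

Let N = A − (-5)·I. We want v_2 with N^2 v_2 = 0 but N^1 v_2 ≠ 0; then v_{j-1} := N · v_j for j = 2, …, 2.

Pick v_2 = (1, 0, 0, 0, 0)ᵀ.
Then v_1 = N · v_2 = (1, -1, -2, 0, 1)ᵀ.

Sanity check: (A − (-5)·I) v_1 = (0, 0, 0, 0, 0)ᵀ = 0. ✓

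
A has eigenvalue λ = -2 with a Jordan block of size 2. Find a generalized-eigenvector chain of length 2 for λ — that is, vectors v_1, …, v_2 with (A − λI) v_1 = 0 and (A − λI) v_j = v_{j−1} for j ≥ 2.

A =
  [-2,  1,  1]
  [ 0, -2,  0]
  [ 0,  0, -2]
A Jordan chain for λ = -2 of length 2:
v_1 = (1, 0, 0)ᵀ
v_2 = (0, 1, 0)ᵀ

Let N = A − (-2)·I. We want v_2 with N^2 v_2 = 0 but N^1 v_2 ≠ 0; then v_{j-1} := N · v_j for j = 2, …, 2.

Pick v_2 = (0, 1, 0)ᵀ.
Then v_1 = N · v_2 = (1, 0, 0)ᵀ.

Sanity check: (A − (-2)·I) v_1 = (0, 0, 0)ᵀ = 0. ✓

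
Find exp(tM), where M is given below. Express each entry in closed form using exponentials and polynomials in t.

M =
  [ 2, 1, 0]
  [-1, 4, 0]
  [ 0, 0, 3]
e^{tM} =
  [-t*exp(3*t) + exp(3*t), t*exp(3*t), 0]
  [-t*exp(3*t), t*exp(3*t) + exp(3*t), 0]
  [0, 0, exp(3*t)]

Strategy: write M = P · J · P⁻¹ where J is a Jordan canonical form, so e^{tM} = P · e^{tJ} · P⁻¹, and e^{tJ} can be computed block-by-block.

M has Jordan form
J =
  [3, 1, 0]
  [0, 3, 0]
  [0, 0, 3]
(up to reordering of blocks).

Per-block formulas:
  For a 2×2 Jordan block J_2(3): exp(t · J_2(3)) = e^(3t)·(I + t·N), where N is the 2×2 nilpotent shift.
  For a 1×1 block at λ = 3: exp(t · [3]) = [e^(3t)].

After assembling e^{tJ} and conjugating by P, we get:

e^{tM} =
  [-t*exp(3*t) + exp(3*t), t*exp(3*t), 0]
  [-t*exp(3*t), t*exp(3*t) + exp(3*t), 0]
  [0, 0, exp(3*t)]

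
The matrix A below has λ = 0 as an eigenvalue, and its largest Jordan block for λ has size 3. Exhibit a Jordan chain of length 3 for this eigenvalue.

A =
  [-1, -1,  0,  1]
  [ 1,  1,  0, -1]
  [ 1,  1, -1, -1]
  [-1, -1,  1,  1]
A Jordan chain for λ = 0 of length 3:
v_1 = (-1, 1, 0, 0)ᵀ
v_2 = (-1, 1, 1, -1)ᵀ
v_3 = (1, 0, 0, 0)ᵀ

Let N = A − (0)·I. We want v_3 with N^3 v_3 = 0 but N^2 v_3 ≠ 0; then v_{j-1} := N · v_j for j = 3, …, 2.

Pick v_3 = (1, 0, 0, 0)ᵀ.
Then v_2 = N · v_3 = (-1, 1, 1, -1)ᵀ.
Then v_1 = N · v_2 = (-1, 1, 0, 0)ᵀ.

Sanity check: (A − (0)·I) v_1 = (0, 0, 0, 0)ᵀ = 0. ✓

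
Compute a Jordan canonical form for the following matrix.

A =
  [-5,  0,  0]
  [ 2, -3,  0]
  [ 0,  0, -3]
J_1(-5) ⊕ J_1(-3) ⊕ J_1(-3)

The characteristic polynomial is
  det(x·I − A) = x^3 + 11*x^2 + 39*x + 45 = (x + 3)^2*(x + 5)

Eigenvalues and multiplicities (the geometric multiplicity of λ is n − rank(A − λI), which equals the number of Jordan blocks for λ):
  λ = -5: algebraic multiplicity = 1, geometric multiplicity = 1
  λ = -3: algebraic multiplicity = 2, geometric multiplicity = 2

Determining the block sizes for each eigenvalue:
  λ = -5: one block (gm = 1), so the single block has size am = 1 → block sizes [1]
  λ = -3: gm = am = 2, so every block has size 1 → block sizes [1, 1]

Assembling the blocks gives a Jordan form
J =
  [-5,  0,  0]
  [ 0, -3,  0]
  [ 0,  0, -3]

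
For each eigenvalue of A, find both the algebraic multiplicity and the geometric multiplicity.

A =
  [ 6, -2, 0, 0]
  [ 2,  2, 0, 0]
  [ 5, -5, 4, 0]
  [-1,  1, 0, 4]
λ = 4: alg = 4, geom = 3

Step 1 — factor the characteristic polynomial to read off the algebraic multiplicities:
  χ_A(x) = (x - 4)^4

Step 2 — compute geometric multiplicities via the rank-nullity identity g(λ) = n − rank(A − λI):
  rank(A − (4)·I) = 1, so dim ker(A − (4)·I) = n − 1 = 3

Summary:
  λ = 4: algebraic multiplicity = 4, geometric multiplicity = 3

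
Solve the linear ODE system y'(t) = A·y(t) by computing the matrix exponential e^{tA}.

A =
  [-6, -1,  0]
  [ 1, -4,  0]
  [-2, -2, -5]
e^{tA} =
  [-t*exp(-5*t) + exp(-5*t), -t*exp(-5*t), 0]
  [t*exp(-5*t), t*exp(-5*t) + exp(-5*t), 0]
  [-2*t*exp(-5*t), -2*t*exp(-5*t), exp(-5*t)]

Strategy: write A = P · J · P⁻¹ where J is a Jordan canonical form, so e^{tA} = P · e^{tJ} · P⁻¹, and e^{tJ} can be computed block-by-block.

A has Jordan form
J =
  [-5,  1,  0]
  [ 0, -5,  0]
  [ 0,  0, -5]
(up to reordering of blocks).

Per-block formulas:
  For a 2×2 Jordan block J_2(-5): exp(t · J_2(-5)) = e^(-5t)·(I + t·N), where N is the 2×2 nilpotent shift.
  For a 1×1 block at λ = -5: exp(t · [-5]) = [e^(-5t)].

After assembling e^{tJ} and conjugating by P, we get:

e^{tA} =
  [-t*exp(-5*t) + exp(-5*t), -t*exp(-5*t), 0]
  [t*exp(-5*t), t*exp(-5*t) + exp(-5*t), 0]
  [-2*t*exp(-5*t), -2*t*exp(-5*t), exp(-5*t)]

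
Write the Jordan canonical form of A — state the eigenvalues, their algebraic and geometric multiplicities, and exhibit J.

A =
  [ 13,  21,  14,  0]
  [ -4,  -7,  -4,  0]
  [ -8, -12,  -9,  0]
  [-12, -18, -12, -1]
J_2(-1) ⊕ J_1(-1) ⊕ J_1(-1)

The characteristic polynomial is
  det(x·I − A) = x^4 + 4*x^3 + 6*x^2 + 4*x + 1 = (x + 1)^4

Eigenvalues and multiplicities (the geometric multiplicity of λ is n − rank(A − λI), which equals the number of Jordan blocks for λ):
  λ = -1: algebraic multiplicity = 4, geometric multiplicity = 3

Determining the block sizes for each eigenvalue:
  λ = -1: 3 blocks summing to 4 forces exactly one block of size 2 and the rest size 1 → block sizes [2, 1, 1]

Assembling the blocks gives a Jordan form
J =
  [-1,  1,  0,  0]
  [ 0, -1,  0,  0]
  [ 0,  0, -1,  0]
  [ 0,  0,  0, -1]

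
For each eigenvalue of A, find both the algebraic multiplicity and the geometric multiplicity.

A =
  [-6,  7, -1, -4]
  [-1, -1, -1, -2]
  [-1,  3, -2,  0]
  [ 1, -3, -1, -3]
λ = -3: alg = 4, geom = 2

Step 1 — factor the characteristic polynomial to read off the algebraic multiplicities:
  χ_A(x) = (x + 3)^4

Step 2 — compute geometric multiplicities via the rank-nullity identity g(λ) = n − rank(A − λI):
  rank(A − (-3)·I) = 2, so dim ker(A − (-3)·I) = n − 2 = 2

Summary:
  λ = -3: algebraic multiplicity = 4, geometric multiplicity = 2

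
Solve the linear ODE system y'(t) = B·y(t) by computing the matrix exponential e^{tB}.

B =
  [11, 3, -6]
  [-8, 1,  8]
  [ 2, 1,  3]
e^{tB} =
  [6*t*exp(5*t) + exp(5*t), 3*t*exp(5*t), -6*t*exp(5*t)]
  [-8*t*exp(5*t), -4*t*exp(5*t) + exp(5*t), 8*t*exp(5*t)]
  [2*t*exp(5*t), t*exp(5*t), -2*t*exp(5*t) + exp(5*t)]

Strategy: write B = P · J · P⁻¹ where J is a Jordan canonical form, so e^{tB} = P · e^{tJ} · P⁻¹, and e^{tJ} can be computed block-by-block.

B has Jordan form
J =
  [5, 1, 0]
  [0, 5, 0]
  [0, 0, 5]
(up to reordering of blocks).

Per-block formulas:
  For a 2×2 Jordan block J_2(5): exp(t · J_2(5)) = e^(5t)·(I + t·N), where N is the 2×2 nilpotent shift.
  For a 1×1 block at λ = 5: exp(t · [5]) = [e^(5t)].

After assembling e^{tJ} and conjugating by P, we get:

e^{tB} =
  [6*t*exp(5*t) + exp(5*t), 3*t*exp(5*t), -6*t*exp(5*t)]
  [-8*t*exp(5*t), -4*t*exp(5*t) + exp(5*t), 8*t*exp(5*t)]
  [2*t*exp(5*t), t*exp(5*t), -2*t*exp(5*t) + exp(5*t)]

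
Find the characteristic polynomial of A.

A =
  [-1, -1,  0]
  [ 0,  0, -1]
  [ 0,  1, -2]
x^3 + 3*x^2 + 3*x + 1

Expanding det(x·I − A) (e.g. by cofactor expansion or by noting that A is similar to its Jordan form J, which has the same characteristic polynomial as A) gives
  χ_A(x) = x^3 + 3*x^2 + 3*x + 1
which factors as (x + 1)^3. The eigenvalues (with algebraic multiplicities) are λ = -1 with multiplicity 3.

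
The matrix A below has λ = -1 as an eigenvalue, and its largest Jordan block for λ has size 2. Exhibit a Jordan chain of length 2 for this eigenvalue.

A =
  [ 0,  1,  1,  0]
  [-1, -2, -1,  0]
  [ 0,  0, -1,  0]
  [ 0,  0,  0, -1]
A Jordan chain for λ = -1 of length 2:
v_1 = (1, -1, 0, 0)ᵀ
v_2 = (1, 0, 0, 0)ᵀ

Let N = A − (-1)·I. We want v_2 with N^2 v_2 = 0 but N^1 v_2 ≠ 0; then v_{j-1} := N · v_j for j = 2, …, 2.

Pick v_2 = (1, 0, 0, 0)ᵀ.
Then v_1 = N · v_2 = (1, -1, 0, 0)ᵀ.

Sanity check: (A − (-1)·I) v_1 = (0, 0, 0, 0)ᵀ = 0. ✓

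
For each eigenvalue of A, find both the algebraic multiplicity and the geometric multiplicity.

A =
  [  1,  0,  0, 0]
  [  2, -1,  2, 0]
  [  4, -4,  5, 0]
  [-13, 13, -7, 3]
λ = 1: alg = 2, geom = 2; λ = 3: alg = 2, geom = 1

Step 1 — factor the characteristic polynomial to read off the algebraic multiplicities:
  χ_A(x) = (x - 3)^2*(x - 1)^2

Step 2 — compute geometric multiplicities via the rank-nullity identity g(λ) = n − rank(A − λI):
  rank(A − (1)·I) = 2, so dim ker(A − (1)·I) = n − 2 = 2
  rank(A − (3)·I) = 3, so dim ker(A − (3)·I) = n − 3 = 1

Summary:
  λ = 1: algebraic multiplicity = 2, geometric multiplicity = 2
  λ = 3: algebraic multiplicity = 2, geometric multiplicity = 1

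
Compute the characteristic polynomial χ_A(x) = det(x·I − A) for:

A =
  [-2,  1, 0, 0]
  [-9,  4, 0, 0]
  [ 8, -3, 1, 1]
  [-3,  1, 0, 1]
x^4 - 4*x^3 + 6*x^2 - 4*x + 1

Expanding det(x·I − A) (e.g. by cofactor expansion or by noting that A is similar to its Jordan form J, which has the same characteristic polynomial as A) gives
  χ_A(x) = x^4 - 4*x^3 + 6*x^2 - 4*x + 1
which factors as (x - 1)^4. The eigenvalues (with algebraic multiplicities) are λ = 1 with multiplicity 4.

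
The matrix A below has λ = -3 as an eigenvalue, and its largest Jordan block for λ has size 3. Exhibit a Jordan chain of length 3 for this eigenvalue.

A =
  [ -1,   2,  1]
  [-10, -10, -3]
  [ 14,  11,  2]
A Jordan chain for λ = -3 of length 3:
v_1 = (-2, 8, -12)ᵀ
v_2 = (2, -10, 14)ᵀ
v_3 = (1, 0, 0)ᵀ

Let N = A − (-3)·I. We want v_3 with N^3 v_3 = 0 but N^2 v_3 ≠ 0; then v_{j-1} := N · v_j for j = 3, …, 2.

Pick v_3 = (1, 0, 0)ᵀ.
Then v_2 = N · v_3 = (2, -10, 14)ᵀ.
Then v_1 = N · v_2 = (-2, 8, -12)ᵀ.

Sanity check: (A − (-3)·I) v_1 = (0, 0, 0)ᵀ = 0. ✓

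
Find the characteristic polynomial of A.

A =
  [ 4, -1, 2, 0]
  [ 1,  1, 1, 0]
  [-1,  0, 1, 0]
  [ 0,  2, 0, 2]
x^4 - 8*x^3 + 24*x^2 - 32*x + 16

Expanding det(x·I − A) (e.g. by cofactor expansion or by noting that A is similar to its Jordan form J, which has the same characteristic polynomial as A) gives
  χ_A(x) = x^4 - 8*x^3 + 24*x^2 - 32*x + 16
which factors as (x - 2)^4. The eigenvalues (with algebraic multiplicities) are λ = 2 with multiplicity 4.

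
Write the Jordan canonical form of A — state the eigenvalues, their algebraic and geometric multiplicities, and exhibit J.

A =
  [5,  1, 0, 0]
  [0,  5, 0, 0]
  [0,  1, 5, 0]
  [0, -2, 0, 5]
J_2(5) ⊕ J_1(5) ⊕ J_1(5)

The characteristic polynomial is
  det(x·I − A) = x^4 - 20*x^3 + 150*x^2 - 500*x + 625 = (x - 5)^4

Eigenvalues and multiplicities (the geometric multiplicity of λ is n − rank(A − λI), which equals the number of Jordan blocks for λ):
  λ = 5: algebraic multiplicity = 4, geometric multiplicity = 3

Determining the block sizes for each eigenvalue:
  λ = 5: 3 blocks summing to 4 forces exactly one block of size 2 and the rest size 1 → block sizes [2, 1, 1]

Assembling the blocks gives a Jordan form
J =
  [5, 1, 0, 0]
  [0, 5, 0, 0]
  [0, 0, 5, 0]
  [0, 0, 0, 5]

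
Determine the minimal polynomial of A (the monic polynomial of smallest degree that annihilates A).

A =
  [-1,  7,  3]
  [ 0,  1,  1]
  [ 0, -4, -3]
x^3 + 3*x^2 + 3*x + 1

The characteristic polynomial is χ_A(x) = (x + 1)^3, so the eigenvalues are known. The minimal polynomial is
  m_A(x) = Π_λ (x − λ)^{k_λ}
where k_λ is the size of the *largest* Jordan block for λ (equivalently, the smallest k with (A − λI)^k v = 0 for every generalised eigenvector v of λ).

  λ = -1: largest Jordan block has size 3, contributing (x + 1)^3

So m_A(x) = (x + 1)^3 = x^3 + 3*x^2 + 3*x + 1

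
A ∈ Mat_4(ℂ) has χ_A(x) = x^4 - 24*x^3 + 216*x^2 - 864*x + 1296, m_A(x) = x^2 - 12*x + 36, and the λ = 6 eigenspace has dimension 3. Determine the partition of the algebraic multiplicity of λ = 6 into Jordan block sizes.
Block sizes for λ = 6: [2, 1, 1]

Step 1 — from the characteristic polynomial, algebraic multiplicity of λ = 6 is 4. From dim ker(A − (6)·I) = 3, there are exactly 3 Jordan blocks for λ = 6.
Step 2 — from the minimal polynomial, the factor (x − 6)^2 tells us the largest block for λ = 6 has size 2.
Step 3 — with total size 4, 3 blocks, and largest block 2, the block sizes (in nonincreasing order) are [2, 1, 1].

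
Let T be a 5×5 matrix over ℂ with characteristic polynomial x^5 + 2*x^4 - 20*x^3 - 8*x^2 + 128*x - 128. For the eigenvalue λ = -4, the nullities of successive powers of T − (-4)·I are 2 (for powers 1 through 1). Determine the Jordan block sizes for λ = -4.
Block sizes for λ = -4: [1, 1]

From the dimensions of kernels of powers, the number of Jordan blocks of size at least j is d_j − d_{j−1} where d_j = dim ker(N^j) (with d_0 = 0). Computing the differences gives [2].
The number of blocks of size exactly k is (#blocks of size ≥ k) − (#blocks of size ≥ k + 1), so the partition is: 2 block(s) of size 1.
In nonincreasing order the block sizes are [1, 1].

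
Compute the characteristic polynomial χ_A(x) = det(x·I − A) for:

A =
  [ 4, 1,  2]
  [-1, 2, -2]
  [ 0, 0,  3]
x^3 - 9*x^2 + 27*x - 27

Expanding det(x·I − A) (e.g. by cofactor expansion or by noting that A is similar to its Jordan form J, which has the same characteristic polynomial as A) gives
  χ_A(x) = x^3 - 9*x^2 + 27*x - 27
which factors as (x - 3)^3. The eigenvalues (with algebraic multiplicities) are λ = 3 with multiplicity 3.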